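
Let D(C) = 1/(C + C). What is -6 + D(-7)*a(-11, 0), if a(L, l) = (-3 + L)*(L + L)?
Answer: -28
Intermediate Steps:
D(C) = 1/(2*C)
a(L, l) = 2*L*(-3 + L) (a(L, l) = (-3 + L)*(2*L) = 2*L*(-3 + L))
-6 + D(-7)*a(-11, 0) = -6 + ((½)/(-7))*(2*(-11)*(-3 - 11)) = -6 + ((½)*(-⅐))*(2*(-11)*(-14)) = -6 - 1/14*308 = -6 - 22 = -28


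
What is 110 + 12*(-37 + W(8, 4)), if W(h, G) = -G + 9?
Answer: -274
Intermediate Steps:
W(h, G) = 9 - G
110 + 12*(-37 + W(8, 4)) = 110 + 12*(-37 + (9 - 1*4)) = 110 + 12*(-37 + (9 - 4)) = 110 + 12*(-37 + 5) = 110 + 12*(-32) = 110 - 384 = -274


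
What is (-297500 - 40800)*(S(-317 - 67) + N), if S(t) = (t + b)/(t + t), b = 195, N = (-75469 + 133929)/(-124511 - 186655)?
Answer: -196116654175/9957312 ≈ -19696.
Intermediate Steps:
N = -29230/155583 (N = 58460/(-311166) = 58460*(-1/311166) = -29230/155583 ≈ -0.18787)
S(t) = (195 + t)/(2*t) (S(t) = (t + 195)/(t + t) = (195 + t)/((2*t)) = (195 + t)*(1/(2*t)) = (195 + t)/(2*t))
(-297500 - 40800)*(S(-317 - 67) + N) = (-297500 - 40800)*((195 + (-317 - 67))/(2*(-317 - 67)) - 29230/155583) = -338300*((½)*(195 - 384)/(-384) - 29230/155583) = -338300*((½)*(-1/384)*(-189) - 29230/155583) = -338300*(63/256 - 29230/155583) = -338300*2318849/39829248 = -196116654175/9957312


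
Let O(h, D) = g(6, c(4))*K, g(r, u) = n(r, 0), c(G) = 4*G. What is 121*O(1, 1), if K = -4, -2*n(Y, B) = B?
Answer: 0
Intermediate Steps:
n(Y, B) = -B/2
g(r, u) = 0 (g(r, u) = -1/2*0 = 0)
O(h, D) = 0 (O(h, D) = 0*(-4) = 0)
121*O(1, 1) = 121*0 = 0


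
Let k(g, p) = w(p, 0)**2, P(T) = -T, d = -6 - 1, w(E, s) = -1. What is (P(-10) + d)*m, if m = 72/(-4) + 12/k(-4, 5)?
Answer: -18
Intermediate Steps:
d = -7
k(g, p) = 1 (k(g, p) = (-1)**2 = 1)
m = -6 (m = 72/(-4) + 12/1 = 72*(-1/4) + 12*1 = -18 + 12 = -6)
(P(-10) + d)*m = (-1*(-10) - 7)*(-6) = (10 - 7)*(-6) = 3*(-6) = -18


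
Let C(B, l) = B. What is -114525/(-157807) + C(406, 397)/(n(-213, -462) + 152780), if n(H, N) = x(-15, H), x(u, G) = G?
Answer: 17536805317/24076140569 ≈ 0.72839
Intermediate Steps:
n(H, N) = H
-114525/(-157807) + C(406, 397)/(n(-213, -462) + 152780) = -114525/(-157807) + 406/(-213 + 152780) = -114525*(-1/157807) + 406/152567 = 114525/157807 + 406*(1/152567) = 114525/157807 + 406/152567 = 17536805317/24076140569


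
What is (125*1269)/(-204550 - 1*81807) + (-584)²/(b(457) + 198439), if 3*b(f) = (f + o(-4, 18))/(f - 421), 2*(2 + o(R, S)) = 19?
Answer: 14296112146647/12274335717821 ≈ 1.1647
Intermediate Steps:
o(R, S) = 15/2 (o(R, S) = -2 + (½)*19 = -2 + 19/2 = 15/2)
b(f) = (15/2 + f)/(3*(-421 + f)) (b(f) = ((f + 15/2)/(f - 421))/3 = ((15/2 + f)/(-421 + f))/3 = (15/2 + f)/(3*(-421 + f)))
(125*1269)/(-204550 - 1*81807) + (-584)²/(b(457) + 198439) = (125*1269)/(-204550 - 1*81807) + (-584)²/((15 + 2*457)/(6*(-421 + 457)) + 198439) = 158625/(-204550 - 81807) + 341056/((⅙)*(15 + 914)/36 + 198439) = 158625/(-286357) + 341056/((⅙)*(1/36)*929 + 198439) = 158625*(-1/286357) + 341056/(929/216 + 198439) = -158625/286357 + 341056/(42863753/216) = -158625/286357 + 341056*(216/42863753) = -158625/286357 + 73668096/42863753 = 14296112146647/12274335717821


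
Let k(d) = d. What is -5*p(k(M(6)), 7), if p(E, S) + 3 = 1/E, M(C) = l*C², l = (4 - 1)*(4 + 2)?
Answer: 9715/648 ≈ 14.992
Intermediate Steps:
l = 18 (l = 3*6 = 18)
M(C) = 18*C²
p(E, S) = -3 + 1/E
-5*p(k(M(6)), 7) = -5*(-3 + 1/(18*6²)) = -5*(-3 + 1/(18*36)) = -5*(-3 + 1/648) = -5*(-1943/648) = 9715/648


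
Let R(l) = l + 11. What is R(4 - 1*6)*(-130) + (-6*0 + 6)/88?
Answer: -51477/44 ≈ -1169.9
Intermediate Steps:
R(l) = 11 + l
R(4 - 1*6)*(-130) + (-6*0 + 6)/88 = (11 + (4 - 1*6))*(-130) + (-6*0 + 6)/88 = (11 + (4 - 6))*(-130) + (0 + 6)*(1/88) = (11 - 2)*(-130) + 6*(1/88) = 9*(-130) + 3/44 = -1170 + 3/44 = -51477/44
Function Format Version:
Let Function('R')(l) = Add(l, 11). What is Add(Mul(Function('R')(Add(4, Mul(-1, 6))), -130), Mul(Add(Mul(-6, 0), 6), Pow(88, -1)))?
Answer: Rational(-51477, 44) ≈ -1169.9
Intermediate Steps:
Function('R')(l) = Add(11, l)
Add(Mul(Function('R')(Add(4, Mul(-1, 6))), -130), Mul(Add(Mul(-6, 0), 6), Pow(88, -1))) = Add(Mul(Add(11, Add(4, Mul(-1, 6))), -130), Mul(Add(Mul(-6, 0), 6), Pow(88, -1))) = Add(Mul(Add(11, Add(4, -6)), -130), Mul(Add(0, 6), Rational(1, 88))) = Add(Mul(Add(11, -2), -130), Mul(6, Rational(1, 88))) = Add(Mul(9, -130), Rational(3, 44)) = Add(-1170, Rational(3, 44)) = Rational(-51477, 44)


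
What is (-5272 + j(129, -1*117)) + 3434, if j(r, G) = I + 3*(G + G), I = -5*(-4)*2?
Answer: -2500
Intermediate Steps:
I = 40 (I = 20*2 = 40)
j(r, G) = 40 + 6*G (j(r, G) = 40 + 3*(G + G) = 40 + 3*(2*G) = 40 + 6*G)
(-5272 + j(129, -1*117)) + 3434 = (-5272 + (40 + 6*(-1*117))) + 3434 = (-5272 + (40 + 6*(-117))) + 3434 = (-5272 + (40 - 702)) + 3434 = (-5272 - 662) + 3434 = -5934 + 3434 = -2500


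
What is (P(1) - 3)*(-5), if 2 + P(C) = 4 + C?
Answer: 0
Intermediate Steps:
P(C) = 2 + C (P(C) = -2 + (4 + C) = 2 + C)
(P(1) - 3)*(-5) = ((2 + 1) - 3)*(-5) = (3 - 3)*(-5) = 0*(-5) = 0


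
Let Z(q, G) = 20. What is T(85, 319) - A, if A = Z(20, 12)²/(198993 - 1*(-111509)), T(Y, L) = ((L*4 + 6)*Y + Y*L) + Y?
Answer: 21140528470/155251 ≈ 1.3617e+5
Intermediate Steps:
T(Y, L) = Y + L*Y + Y*(6 + 4*L) (T(Y, L) = ((4*L + 6)*Y + L*Y) + Y = ((6 + 4*L)*Y + L*Y) + Y = (Y*(6 + 4*L) + L*Y) + Y = (L*Y + Y*(6 + 4*L)) + Y = Y + L*Y + Y*(6 + 4*L))
A = 200/155251 (A = 20²/(198993 - 1*(-111509)) = 400/(198993 + 111509) = 400/310502 = 400*(1/310502) = 200/155251 ≈ 0.0012882)
T(85, 319) - A = 85*(7 + 5*319) - 1*200/155251 = 85*(7 + 1595) - 200/155251 = 85*1602 - 200/155251 = 136170 - 200/155251 = 21140528470/155251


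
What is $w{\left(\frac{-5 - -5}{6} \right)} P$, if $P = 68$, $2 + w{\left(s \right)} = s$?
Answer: $-136$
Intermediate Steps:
$w{\left(s \right)} = -2 + s$
$w{\left(\frac{-5 - -5}{6} \right)} P = \left(-2 + \frac{-5 - -5}{6}\right) 68 = \left(-2 + \left(-5 + 5\right) \frac{1}{6}\right) 68 = \left(-2 + 0 \cdot \frac{1}{6}\right) 68 = \left(-2 + 0\right) 68 = \left(-2\right) 68 = -136$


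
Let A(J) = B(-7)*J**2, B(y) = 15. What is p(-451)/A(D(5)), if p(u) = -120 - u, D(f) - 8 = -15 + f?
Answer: 331/60 ≈ 5.5167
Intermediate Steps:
D(f) = -7 + f (D(f) = 8 + (-15 + f) = -7 + f)
A(J) = 15*J**2
p(-451)/A(D(5)) = (-120 - 1*(-451))/((15*(-7 + 5)**2)) = (-120 + 451)/((15*(-2)**2)) = 331/((15*4)) = 331/60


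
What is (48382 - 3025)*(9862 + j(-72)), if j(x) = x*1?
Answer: 444045030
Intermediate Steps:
j(x) = x
(48382 - 3025)*(9862 + j(-72)) = (48382 - 3025)*(9862 - 72) = 45357*9790 = 444045030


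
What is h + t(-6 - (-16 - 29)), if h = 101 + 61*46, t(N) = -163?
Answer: 2744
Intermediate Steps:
h = 2907 (h = 101 + 2806 = 2907)
h + t(-6 - (-16 - 29)) = 2907 - 163 = 2744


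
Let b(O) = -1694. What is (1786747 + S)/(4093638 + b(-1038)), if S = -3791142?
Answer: -2004395/4091944 ≈ -0.48984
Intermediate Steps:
(1786747 + S)/(4093638 + b(-1038)) = (1786747 - 3791142)/(4093638 - 1694) = -2004395/4091944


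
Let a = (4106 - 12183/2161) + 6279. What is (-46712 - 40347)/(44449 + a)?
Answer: -188134499/118484091 ≈ -1.5878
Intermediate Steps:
a = 22429802/2161 (a = (4106 - 12183*1/2161) + 6279 = (4106 - 12183/2161) + 6279 = 8860883/2161 + 6279 = 22429802/2161 ≈ 10379.)
(-46712 - 40347)/(44449 + a) = (-46712 - 40347)/(44449 + 22429802/2161) = -87059/118484091/2161 = -87059*2161/118484091 = -188134499/118484091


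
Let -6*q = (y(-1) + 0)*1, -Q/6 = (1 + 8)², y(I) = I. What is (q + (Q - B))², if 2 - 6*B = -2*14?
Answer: 8673025/36 ≈ 2.4092e+5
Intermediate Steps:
B = 5 (B = ⅓ - (-1)*14/3 = ⅓ - ⅙*(-28) = ⅓ + 14/3 = 5)
Q = -486 (Q = -6*(1 + 8)² = -6*9² = -6*81 = -486)
q = ⅙ (q = -(-1 + 0)/6 = -(-1)/6 = -⅙*(-1) = ⅙ ≈ 0.16667)
(q + (Q - B))² = (⅙ + (-486 - 1*5))² = (⅙ + (-486 - 5))² = (⅙ - 491)² = (-2945/6)² = 8673025/36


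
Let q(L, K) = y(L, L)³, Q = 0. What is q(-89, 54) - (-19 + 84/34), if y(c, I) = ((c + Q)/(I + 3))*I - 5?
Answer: -9900486416631/10812952 ≈ -9.1561e+5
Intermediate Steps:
y(c, I) = -5 + I*c/(3 + I) (y(c, I) = ((c + 0)/(I + 3))*I - 5 = (c/(3 + I))*I - 5 = I*c/(3 + I) - 5 = -5 + I*c/(3 + I))
q(L, K) = (-15 + L² - 5*L)³/(3 + L)³ (q(L, K) = ((-15 - 5*L + L*L)/(3 + L))³ = ((-15 - 5*L + L²)/(3 + L))³ = ((-15 + L² - 5*L)/(3 + L))³ = (-15 + L² - 5*L)³/(3 + L)³)
q(-89, 54) - (-19 + 84/34) = -(15 - 1*(-89)² + 5*(-89))³/(3 - 89)³ - (-19 + 84/34) = -1*(15 - 1*7921 - 445)³/(-86)³ - (-19 + (1/34)*84) = -1*(-1/636056)*(15 - 7921 - 445)³ - (-19 + 42/17) = -1*(-1/636056)*(-8351)³ - 1*(-281/17) = -1*(-1/636056)*(-582392067551) + 281/17 = -582392067551/636056 + 281/17 = -9900486416631/10812952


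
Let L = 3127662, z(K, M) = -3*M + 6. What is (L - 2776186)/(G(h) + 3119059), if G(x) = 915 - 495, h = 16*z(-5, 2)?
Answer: 351476/3119479 ≈ 0.11267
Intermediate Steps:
z(K, M) = 6 - 3*M
h = 0 (h = 16*(6 - 3*2) = 16*(6 - 6) = 16*0 = 0)
G(x) = 420
(L - 2776186)/(G(h) + 3119059) = (3127662 - 2776186)/(420 + 3119059) = 351476/3119479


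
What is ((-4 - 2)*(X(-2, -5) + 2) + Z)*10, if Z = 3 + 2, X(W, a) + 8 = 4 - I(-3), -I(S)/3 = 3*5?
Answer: -2530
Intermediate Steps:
I(S) = -45 (I(S) = -9*5 = -3*15 = -45)
X(W, a) = 41 (X(W, a) = -8 + (4 - 1*(-45)) = -8 + (4 + 45) = -8 + 49 = 41)
Z = 5
((-4 - 2)*(X(-2, -5) + 2) + Z)*10 = ((-4 - 2)*(41 + 2) + 5)*10 = (-6*43 + 5)*10 = (-258 + 5)*10 = -253*10 = -2530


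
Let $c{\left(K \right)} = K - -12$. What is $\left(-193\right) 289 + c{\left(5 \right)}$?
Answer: $-55760$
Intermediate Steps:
$c{\left(K \right)} = 12 + K$ ($c{\left(K \right)} = K + 12 = 12 + K$)
$\left(-193\right) 289 + c{\left(5 \right)} = \left(-193\right) 289 + \left(12 + 5\right) = -55777 + 17 = -55760$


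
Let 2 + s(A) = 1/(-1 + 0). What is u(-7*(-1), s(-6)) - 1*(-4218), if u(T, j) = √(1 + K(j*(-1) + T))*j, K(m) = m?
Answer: 4218 - 3*√11 ≈ 4208.0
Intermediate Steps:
s(A) = -3 (s(A) = -2 + 1/(-1 + 0) = -2 + 1/(-1) = -2 - 1 = -3)
u(T, j) = j*√(1 + T - j) (u(T, j) = √(1 + (j*(-1) + T))*j = √(1 + (-j + T))*j = √(1 + (T - j))*j = √(1 + T - j)*j = j*√(1 + T - j))
u(-7*(-1), s(-6)) - 1*(-4218) = -3*√(1 - 7*(-1) - 1*(-3)) - 1*(-4218) = -3*√(1 + 7 + 3) + 4218 = -3*√11 + 4218 = 4218 - 3*√11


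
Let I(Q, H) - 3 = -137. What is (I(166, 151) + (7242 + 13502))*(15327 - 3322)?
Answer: 247423050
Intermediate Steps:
I(Q, H) = -134 (I(Q, H) = 3 - 137 = -134)
(I(166, 151) + (7242 + 13502))*(15327 - 3322) = (-134 + (7242 + 13502))*(15327 - 3322) = (-134 + 20744)*12005 = 20610*12005 = 247423050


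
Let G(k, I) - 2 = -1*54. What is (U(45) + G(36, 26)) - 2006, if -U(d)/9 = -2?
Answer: -2040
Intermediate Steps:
G(k, I) = -52 (G(k, I) = 2 - 1*54 = 2 - 54 = -52)
U(d) = 18 (U(d) = -9*(-2) = 18)
(U(45) + G(36, 26)) - 2006 = (18 - 52) - 2006 = -34 - 2006 = -2040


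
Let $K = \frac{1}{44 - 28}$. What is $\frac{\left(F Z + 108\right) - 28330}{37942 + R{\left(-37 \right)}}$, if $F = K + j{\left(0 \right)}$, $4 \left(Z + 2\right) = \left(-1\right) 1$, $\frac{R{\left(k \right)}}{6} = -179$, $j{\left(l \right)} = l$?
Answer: $- \frac{1806217}{2359552} \approx -0.76549$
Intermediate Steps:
$R{\left(k \right)} = -1074$ ($R{\left(k \right)} = 6 \left(-179\right) = -1074$)
$Z = - \frac{9}{4}$ ($Z = -2 + \frac{\left(-1\right) 1}{4} = -2 + \frac{1}{4} \left(-1\right) = -2 - \frac{1}{4} = - \frac{9}{4} \approx -2.25$)
$K = \frac{1}{16} \approx 0.0625$
$F = \frac{1}{16}$ ($F = \frac{1}{16} + 0 = \frac{1}{16} \approx 0.0625$)
$\frac{\left(F Z + 108\right) - 28330}{37942 + R{\left(-37 \right)}} = \frac{\left(\frac{1}{16} \left(- \frac{9}{4}\right) + 108\right) - 28330}{37942 - 1074} = \frac{\left(- \frac{9}{64} + 108\right) - 28330}{36868} = \left(\frac{6903}{64} - 28330\right) \frac{1}{36868} = \left(- \frac{1806217}{64}\right) \frac{1}{36868} = - \frac{1806217}{2359552}$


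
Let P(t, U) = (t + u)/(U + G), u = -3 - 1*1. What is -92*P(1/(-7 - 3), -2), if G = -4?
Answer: -943/15 ≈ -62.867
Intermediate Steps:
u = -4 (u = -3 - 1 = -4)
P(t, U) = (-4 + t)/(-4 + U) (P(t, U) = (t - 4)/(U - 4) = (-4 + t)/(-4 + U))
-92*P(1/(-7 - 3), -2) = -92*(-4 + 1/(-7 - 3))/(-4 - 2) = -92*(-4 + 1/(-10))/(-6) = -(-46)*(-4 - 1/10)/3 = -(-46)*(-41)/(3*10) = -92*41/60 = -943/15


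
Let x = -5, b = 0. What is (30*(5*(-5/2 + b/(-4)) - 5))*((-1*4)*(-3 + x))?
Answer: -16800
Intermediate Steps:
(30*(5*(-5/2 + b/(-4)) - 5))*((-1*4)*(-3 + x)) = (30*(5*(-5/2 + 0/(-4)) - 5))*((-1*4)*(-3 - 5)) = (30*(5*(-5*½ + 0*(-¼)) - 5))*(-4*(-8)) = (30*(5*(-5/2 + 0) - 5))*32 = (30*(5*(-5/2) - 5))*32 = (30*(-25/2 - 5))*32 = (30*(-35/2))*32 = -525*32 = -16800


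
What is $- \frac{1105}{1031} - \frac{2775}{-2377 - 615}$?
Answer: $- \frac{445135}{3084752} \approx -0.1443$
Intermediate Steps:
$- \frac{1105}{1031} - \frac{2775}{-2377 - 615} = \left(-1105\right) \frac{1}{1031} - \frac{2775}{-2992} = - \frac{1105}{1031} - - \frac{2775}{2992} = - \frac{1105}{1031} + \frac{2775}{2992} = - \frac{445135}{3084752}$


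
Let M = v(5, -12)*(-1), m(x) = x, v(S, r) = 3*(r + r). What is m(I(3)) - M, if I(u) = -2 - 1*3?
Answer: -77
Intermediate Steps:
v(S, r) = 6*r (v(S, r) = 3*(2*r) = 6*r)
I(u) = -5 (I(u) = -2 - 3 = -5)
M = 72 (M = (6*(-12))*(-1) = -72*(-1) = 72)
m(I(3)) - M = -5 - 1*72 = -5 - 72 = -77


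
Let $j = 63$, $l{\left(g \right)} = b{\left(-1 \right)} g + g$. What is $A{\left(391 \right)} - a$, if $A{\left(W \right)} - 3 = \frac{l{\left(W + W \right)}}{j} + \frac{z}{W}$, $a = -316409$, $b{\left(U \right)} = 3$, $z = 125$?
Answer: $\frac{7795407719}{24633} \approx 3.1646 \cdot 10^{5}$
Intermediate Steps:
$l{\left(g \right)} = 4 g$ ($l{\left(g \right)} = 3 g + g = 4 g$)
$A{\left(W \right)} = 3 + \frac{125}{W} + \frac{8 W}{63}$ ($A{\left(W \right)} = 3 + \left(\frac{4 \left(W + W\right)}{63} + \frac{125}{W}\right) = 3 + \left(4 \cdot 2 W \frac{1}{63} + \frac{125}{W}\right) = 3 + \left(8 W \frac{1}{63} + \frac{125}{W}\right) = 3 + \left(\frac{8 W}{63} + \frac{125}{W}\right) = 3 + \left(\frac{125}{W} + \frac{8 W}{63}\right) = 3 + \frac{125}{W} + \frac{8 W}{63}$)
$A{\left(391 \right)} - a = \left(3 + \frac{125}{391} + \frac{8}{63} \cdot 391\right) - -316409 = \left(3 + 125 \cdot \frac{1}{391} + \frac{3128}{63}\right) + 316409 = \left(3 + \frac{125}{391} + \frac{3128}{63}\right) + 316409 = \frac{1304822}{24633} + 316409 = \frac{7795407719}{24633}$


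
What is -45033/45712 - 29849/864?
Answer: -87710375/2468448 ≈ -35.533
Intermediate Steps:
-45033/45712 - 29849/864 = -87710375/2468448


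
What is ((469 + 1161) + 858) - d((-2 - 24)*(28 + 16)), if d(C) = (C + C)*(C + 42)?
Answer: -2518888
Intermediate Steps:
d(C) = 2*C*(42 + C) (d(C) = (2*C)*(42 + C) = 2*C*(42 + C))
((469 + 1161) + 858) - d((-2 - 24)*(28 + 16)) = ((469 + 1161) + 858) - 2*(-2 - 24)*(28 + 16)*(42 + (-2 - 24)*(28 + 16)) = (1630 + 858) - 2*(-26*44)*(42 - 26*44) = 2488 - 2*(-1144)*(42 - 1144) = 2488 - 2*(-1144)*(-1102) = 2488 - 1*2521376 = 2488 - 2521376 = -2518888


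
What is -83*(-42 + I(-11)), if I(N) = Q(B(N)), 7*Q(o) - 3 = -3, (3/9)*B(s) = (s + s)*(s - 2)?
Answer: 3486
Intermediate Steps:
B(s) = 6*s*(-2 + s) (B(s) = 3*((s + s)*(s - 2)) = 3*((2*s)*(-2 + s)) = 3*(2*s*(-2 + s)) = 6*s*(-2 + s))
Q(o) = 0 (Q(o) = 3/7 + (1/7)*(-3) = 3/7 - 3/7 = 0)
I(N) = 0
-83*(-42 + I(-11)) = -83*(-42 + 0) = -83*(-42) = 3486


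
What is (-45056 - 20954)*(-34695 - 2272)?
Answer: 2440191670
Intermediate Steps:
(-45056 - 20954)*(-34695 - 2272) = -66010*(-36967) = 2440191670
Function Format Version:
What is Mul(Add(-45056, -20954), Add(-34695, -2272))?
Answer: 2440191670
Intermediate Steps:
Mul(Add(-45056, -20954), Add(-34695, -2272)) = Mul(-66010, -36967) = 2440191670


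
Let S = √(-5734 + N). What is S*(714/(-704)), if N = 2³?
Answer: -357*I*√5726/352 ≈ -76.745*I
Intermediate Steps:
N = 8
S = I*√5726 (S = √(-5734 + 8) = √(-5726) = I*√5726 ≈ 75.67*I)
S*(714/(-704)) = (I*√5726)*(714/(-704)) = (I*√5726)*(714*(-1/704)) = (I*√5726)*(-357/352) = -357*I*√5726/352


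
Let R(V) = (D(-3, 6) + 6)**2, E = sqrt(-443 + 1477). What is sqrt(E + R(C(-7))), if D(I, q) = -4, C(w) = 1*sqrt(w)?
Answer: sqrt(4 + sqrt(1034)) ≈ 6.0130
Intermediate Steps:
C(w) = sqrt(w)
E = sqrt(1034) ≈ 32.156
R(V) = 4 (R(V) = (-4 + 6)**2 = 2**2 = 4)
sqrt(E + R(C(-7))) = sqrt(sqrt(1034) + 4) = sqrt(4 + sqrt(1034))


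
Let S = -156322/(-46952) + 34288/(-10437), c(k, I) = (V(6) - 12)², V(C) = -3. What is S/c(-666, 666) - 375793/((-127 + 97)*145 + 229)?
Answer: 20717241249165649/227187753401700 ≈ 91.190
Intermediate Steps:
c(k, I) = 225 (c(k, I) = (-3 - 12)² = (-15)² = 225)
S = 10821269/245019012 (S = -156322*(-1/46952) + 34288*(-1/10437) = 78161/23476 - 34288/10437 = 10821269/245019012 ≈ 0.044165)
S/c(-666, 666) - 375793/((-127 + 97)*145 + 229) = (10821269/245019012)/225 - 375793/((-127 + 97)*145 + 229) = (10821269/245019012)*(1/225) - 375793/(-30*145 + 229) = 10821269/55129277700 - 375793/(-4350 + 229) = 10821269/55129277700 - 375793/(-4121) = 10821269/55129277700 - 375793*(-1/4121) = 10821269/55129277700 + 375793/4121 = 20717241249165649/227187753401700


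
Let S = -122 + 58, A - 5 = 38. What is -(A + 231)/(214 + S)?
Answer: -137/75 ≈ -1.8267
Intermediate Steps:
A = 43 (A = 5 + 38 = 43)
S = -64
-(A + 231)/(214 + S) = -(43 + 231)/(214 - 64) = -274/150 = -1*137/75 = -137/75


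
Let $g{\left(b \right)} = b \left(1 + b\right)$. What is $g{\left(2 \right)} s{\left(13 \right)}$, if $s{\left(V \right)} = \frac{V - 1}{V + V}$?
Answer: $\frac{36}{13} \approx 2.7692$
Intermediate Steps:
$s{\left(V \right)} = \frac{-1 + V}{2 V}$
$g{\left(2 \right)} s{\left(13 \right)} = 2 \left(1 + 2\right) \frac{-1 + 13}{2 \cdot 13} = 2 \cdot 3 \cdot \frac{1}{2} \cdot \frac{1}{13} \cdot 12 = 6 \cdot \frac{6}{13} = \frac{36}{13}$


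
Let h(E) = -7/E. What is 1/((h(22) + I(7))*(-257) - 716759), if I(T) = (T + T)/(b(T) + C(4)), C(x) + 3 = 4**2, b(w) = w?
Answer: -55/39427142 ≈ -1.3950e-6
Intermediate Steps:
C(x) = 13 (C(x) = -3 + 4**2 = -3 + 16 = 13)
I(T) = 2*T/(13 + T) (I(T) = (T + T)/(T + 13) = (2*T)/(13 + T) = 2*T/(13 + T))
1/((h(22) + I(7))*(-257) - 716759) = 1/((-7/22 + 2*7/(13 + 7))*(-257) - 716759) = 1/((-7*1/22 + 2*7/20)*(-257) - 716759) = 1/((-7/22 + 2*7*(1/20))*(-257) - 716759) = 1/((-7/22 + 7/10)*(-257) - 716759) = 1/((21/55)*(-257) - 716759) = 1/(-5397/55 - 716759) = 1/(-39427142/55) = -55/39427142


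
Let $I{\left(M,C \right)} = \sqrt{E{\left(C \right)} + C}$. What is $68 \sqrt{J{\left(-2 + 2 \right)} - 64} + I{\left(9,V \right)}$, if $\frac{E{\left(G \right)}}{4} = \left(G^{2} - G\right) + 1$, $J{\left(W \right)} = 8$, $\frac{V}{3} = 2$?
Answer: $\sqrt{130} + 136 i \sqrt{14} \approx 11.402 + 508.87 i$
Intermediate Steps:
$V = 6$ ($V = 3 \cdot 2 = 6$)
$E{\left(G \right)} = 4 - 4 G + 4 G^{2}$ ($E{\left(G \right)} = 4 \left(\left(G^{2} - G\right) + 1\right) = 4 \left(1 + G^{2} - G\right) = 4 - 4 G + 4 G^{2}$)
$I{\left(M,C \right)} = \sqrt{4 - 3 C + 4 C^{2}}$ ($I{\left(M,C \right)} = \sqrt{\left(4 - 4 C + 4 C^{2}\right) + C} = \sqrt{4 - 3 C + 4 C^{2}}$)
$68 \sqrt{J{\left(-2 + 2 \right)} - 64} + I{\left(9,V \right)} = 68 \sqrt{8 - 64} + \sqrt{4 - 18 + 4 \cdot 6^{2}} = 68 \sqrt{-56} + \sqrt{4 - 18 + 4 \cdot 36} = 68 \cdot 2 i \sqrt{14} + \sqrt{4 - 18 + 144} = 136 i \sqrt{14} + \sqrt{130} = \sqrt{130} + 136 i \sqrt{14}$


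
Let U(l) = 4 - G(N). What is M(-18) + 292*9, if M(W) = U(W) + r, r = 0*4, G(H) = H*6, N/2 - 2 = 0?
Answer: 2608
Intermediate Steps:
N = 4 (N = 4 + 2*0 = 4 + 0 = 4)
G(H) = 6*H
r = 0
U(l) = -20 (U(l) = 4 - 6*4 = 4 - 1*24 = 4 - 24 = -20)
M(W) = -20 (M(W) = -20 + 0 = -20)
M(-18) + 292*9 = -20 + 292*9 = -20 + 2628 = 2608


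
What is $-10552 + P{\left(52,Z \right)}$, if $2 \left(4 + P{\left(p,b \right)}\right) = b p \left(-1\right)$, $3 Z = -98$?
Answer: $- \frac{29120}{3} \approx -9706.7$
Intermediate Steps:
$Z = - \frac{98}{3}$ ($Z = \frac{1}{3} \left(-98\right) = - \frac{98}{3} \approx -32.667$)
$P{\left(p,b \right)} = -4 - \frac{b p}{2}$ ($P{\left(p,b \right)} = -4 + \frac{b p \left(-1\right)}{2} = -4 + \frac{\left(-1\right) b p}{2} = -4 - \frac{b p}{2}$)
$-10552 + P{\left(52,Z \right)} = -10552 - \left(4 - \frac{2548}{3}\right) = -10552 + \left(-4 + \frac{2548}{3}\right) = -10552 + \frac{2536}{3} = - \frac{29120}{3}$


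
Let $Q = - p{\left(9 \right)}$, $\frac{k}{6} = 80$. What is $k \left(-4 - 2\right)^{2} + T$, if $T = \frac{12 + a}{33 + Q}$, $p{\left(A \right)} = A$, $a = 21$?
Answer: $\frac{138251}{8} \approx 17281.0$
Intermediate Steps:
$k = 480$ ($k = 6 \cdot 80 = 480$)
$Q = -9$ ($Q = \left(-1\right) 9 = -9$)
$T = \frac{11}{8}$ ($T = \frac{12 + 21}{33 - 9} = \frac{33}{24} = 33 \cdot \frac{1}{24} = \frac{11}{8} \approx 1.375$)
$k \left(-4 - 2\right)^{2} + T = 480 \left(-4 - 2\right)^{2} + \frac{11}{8} = 480 \left(-6\right)^{2} + \frac{11}{8} = 480 \cdot 36 + \frac{11}{8} = 17280 + \frac{11}{8} = \frac{138251}{8}$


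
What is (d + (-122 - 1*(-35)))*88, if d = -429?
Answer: -45408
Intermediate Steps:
(d + (-122 - 1*(-35)))*88 = (-429 + (-122 - 1*(-35)))*88 = (-429 + (-122 + 35))*88 = (-429 - 87)*88 = -516*88 = -45408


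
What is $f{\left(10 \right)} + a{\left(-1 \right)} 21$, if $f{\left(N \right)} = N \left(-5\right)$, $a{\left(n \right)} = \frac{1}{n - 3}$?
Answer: $- \frac{221}{4} \approx -55.25$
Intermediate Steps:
$a{\left(n \right)} = \frac{1}{-3 + n}$
$f{\left(N \right)} = - 5 N$
$f{\left(10 \right)} + a{\left(-1 \right)} 21 = \left(-5\right) 10 + \frac{1}{-3 - 1} \cdot 21 = -50 + \frac{1}{-4} \cdot 21 = -50 - \frac{21}{4} = - \frac{221}{4}$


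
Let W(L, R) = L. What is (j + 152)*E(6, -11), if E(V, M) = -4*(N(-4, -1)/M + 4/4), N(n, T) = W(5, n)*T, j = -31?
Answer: -704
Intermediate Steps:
N(n, T) = 5*T
E(V, M) = -4 + 20/M (E(V, M) = -4*((5*(-1))/M + 4/4) = -4*(-5/M + 4*(¼)) = -4*(-5/M + 1) = -4*(1 - 5/M) = -4 + 20/M)
(j + 152)*E(6, -11) = (-31 + 152)*(-4 + 20/(-11)) = 121*(-4 + 20*(-1/11)) = 121*(-4 - 20/11) = 121*(-64/11) = -704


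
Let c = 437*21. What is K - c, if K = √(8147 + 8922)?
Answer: -9177 + 13*√101 ≈ -9046.3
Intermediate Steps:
c = 9177
K = 13*√101 (K = √17069 = 13*√101 ≈ 130.65)
K - c = 13*√101 - 1*9177 = 13*√101 - 9177 = -9177 + 13*√101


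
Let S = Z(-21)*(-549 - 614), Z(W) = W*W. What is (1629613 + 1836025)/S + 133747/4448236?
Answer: -15347379151967/2281424624388 ≈ -6.7271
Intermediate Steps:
Z(W) = W²
S = -512883 (S = (-21)²*(-549 - 614) = 441*(-1163) = -512883)
(1629613 + 1836025)/S + 133747/4448236 = (1629613 + 1836025)/(-512883) + 133747/4448236 = 3465638*(-1/512883) + 133747*(1/4448236) = -3465638/512883 + 133747/4448236 = -15347379151967/2281424624388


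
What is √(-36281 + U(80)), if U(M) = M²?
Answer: I*√29881 ≈ 172.86*I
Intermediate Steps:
√(-36281 + U(80)) = √(-36281 + 80²) = √(-36281 + 6400) = √(-29881) = I*√29881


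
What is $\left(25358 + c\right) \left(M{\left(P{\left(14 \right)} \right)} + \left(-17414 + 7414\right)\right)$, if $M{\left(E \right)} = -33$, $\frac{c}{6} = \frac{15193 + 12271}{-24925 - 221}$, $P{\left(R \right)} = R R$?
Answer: $- \frac{8393585206}{33} \approx -2.5435 \cdot 10^{8}$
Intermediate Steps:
$P{\left(R \right)} = R^{2}$
$c = - \frac{27464}{4191}$ ($c = 6 \frac{15193 + 12271}{-24925 - 221} = 6 \frac{27464}{-25146} = 6 \cdot 27464 \left(- \frac{1}{25146}\right) = 6 \left(- \frac{13732}{12573}\right) = - \frac{27464}{4191} \approx -6.5531$)
$\left(25358 + c\right) \left(M{\left(P{\left(14 \right)} \right)} + \left(-17414 + 7414\right)\right) = \left(25358 - \frac{27464}{4191}\right) \left(-33 + \left(-17414 + 7414\right)\right) = \frac{106247914 \left(-33 - 10000\right)}{4191} = \frac{106247914}{4191} \left(-10033\right) = - \frac{8393585206}{33}$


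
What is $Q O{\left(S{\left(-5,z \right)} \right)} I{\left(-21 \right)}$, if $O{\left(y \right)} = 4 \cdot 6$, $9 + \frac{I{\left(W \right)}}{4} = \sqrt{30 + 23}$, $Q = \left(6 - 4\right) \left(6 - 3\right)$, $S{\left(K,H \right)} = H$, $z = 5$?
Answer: $-5184 + 576 \sqrt{53} \approx -990.66$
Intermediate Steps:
$Q = 6$ ($Q = 2 \cdot 3 = 6$)
$I{\left(W \right)} = -36 + 4 \sqrt{53}$ ($I{\left(W \right)} = -36 + 4 \sqrt{30 + 23} = -36 + 4 \sqrt{53}$)
$O{\left(y \right)} = 24$
$Q O{\left(S{\left(-5,z \right)} \right)} I{\left(-21 \right)} = 6 \cdot 24 \left(-36 + 4 \sqrt{53}\right) = 144 \left(-36 + 4 \sqrt{53}\right) = -5184 + 576 \sqrt{53}$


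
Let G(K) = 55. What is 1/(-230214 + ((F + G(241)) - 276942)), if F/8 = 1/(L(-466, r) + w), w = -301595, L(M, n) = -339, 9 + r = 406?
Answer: -150967/76555516671 ≈ -1.9720e-6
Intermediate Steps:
r = 397 (r = -9 + 406 = 397)
F = -4/150967 (F = 8/(-339 - 301595) = 8/(-301934) = 8*(-1/301934) = -4/150967 ≈ -2.6496e-5)
1/(-230214 + ((F + G(241)) - 276942)) = 1/(-230214 + ((-4/150967 + 55) - 276942)) = 1/(-230214 + (8303181/150967 - 276942)) = 1/(-230214 - 41800799733/150967) = 1/(-76555516671/150967) = -150967/76555516671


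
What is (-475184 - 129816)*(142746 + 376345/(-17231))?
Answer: -1487864388505000/17231 ≈ -8.6348e+10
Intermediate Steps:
(-475184 - 129816)*(142746 + 376345/(-17231)) = -605000*(142746 + 376345*(-1/17231)) = -605000*(142746 - 376345/17231) = -605000*2459279981/17231 = -1487864388505000/17231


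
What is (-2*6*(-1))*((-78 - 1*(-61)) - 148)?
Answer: -1980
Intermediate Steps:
(-2*6*(-1))*((-78 - 1*(-61)) - 148) = (-12*(-1))*((-78 + 61) - 148) = 12*(-17 - 148) = 12*(-165) = -1980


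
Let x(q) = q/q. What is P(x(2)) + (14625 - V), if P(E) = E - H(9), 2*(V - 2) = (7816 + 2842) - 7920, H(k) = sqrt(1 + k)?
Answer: 13255 - sqrt(10) ≈ 13252.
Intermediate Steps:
V = 1371 (V = 2 + ((7816 + 2842) - 7920)/2 = 2 + (10658 - 7920)/2 = 2 + (1/2)*2738 = 2 + 1369 = 1371)
x(q) = 1
P(E) = E - sqrt(10) (P(E) = E - sqrt(1 + 9) = E - sqrt(10))
P(x(2)) + (14625 - V) = (1 - sqrt(10)) + (14625 - 1*1371) = (1 - sqrt(10)) + (14625 - 1371) = (1 - sqrt(10)) + 13254 = 13255 - sqrt(10)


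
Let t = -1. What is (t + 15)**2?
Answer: 196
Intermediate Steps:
(t + 15)**2 = (-1 + 15)**2 = 14**2 = 196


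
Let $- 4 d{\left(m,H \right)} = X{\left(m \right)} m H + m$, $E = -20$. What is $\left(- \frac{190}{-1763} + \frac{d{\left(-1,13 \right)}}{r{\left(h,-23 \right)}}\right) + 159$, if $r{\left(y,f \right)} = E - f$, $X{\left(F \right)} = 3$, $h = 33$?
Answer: $\frac{859151}{5289} \approx 162.44$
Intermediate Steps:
$d{\left(m,H \right)} = - \frac{m}{4} - \frac{3 H m}{4}$ ($d{\left(m,H \right)} = - \frac{3 m H + m}{4} = - \frac{3 H m + m}{4} = - \frac{m + 3 H m}{4} = - \frac{m}{4} - \frac{3 H m}{4}$)
$r{\left(y,f \right)} = -20 - f$
$\left(- \frac{190}{-1763} + \frac{d{\left(-1,13 \right)}}{r{\left(h,-23 \right)}}\right) + 159 = \left(- \frac{190}{-1763} + \frac{\left(- \frac{1}{4}\right) \left(-1\right) \left(1 + 3 \cdot 13\right)}{-20 - -23}\right) + 159 = \left(\left(-190\right) \left(- \frac{1}{1763}\right) + \frac{\left(- \frac{1}{4}\right) \left(-1\right) \left(1 + 39\right)}{-20 + 23}\right) + 159 = \left(\frac{190}{1763} + \frac{\left(- \frac{1}{4}\right) \left(-1\right) 40}{3}\right) + 159 = \left(\frac{190}{1763} + 10 \cdot \frac{1}{3}\right) + 159 = \left(\frac{190}{1763} + \frac{10}{3}\right) + 159 = \frac{18200}{5289} + 159 = \frac{859151}{5289}$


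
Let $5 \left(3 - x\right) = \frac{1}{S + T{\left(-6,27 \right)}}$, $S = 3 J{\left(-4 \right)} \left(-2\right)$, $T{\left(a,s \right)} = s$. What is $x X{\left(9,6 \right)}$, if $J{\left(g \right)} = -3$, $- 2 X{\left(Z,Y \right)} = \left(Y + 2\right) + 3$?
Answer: $- \frac{3707}{225} \approx -16.476$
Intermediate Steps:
$X{\left(Z,Y \right)} = - \frac{5}{2} - \frac{Y}{2}$ ($X{\left(Z,Y \right)} = - \frac{\left(Y + 2\right) + 3}{2} = - \frac{\left(2 + Y\right) + 3}{2} = - \frac{5 + Y}{2} = - \frac{5}{2} - \frac{Y}{2}$)
$S = 18$ ($S = 3 \left(-3\right) \left(-2\right) = \left(-9\right) \left(-2\right) = 18$)
$x = \frac{674}{225}$ ($x = 3 - \frac{1}{5 \left(18 + 27\right)} = 3 - \frac{1}{5 \cdot 45} = 3 - \frac{1}{225} = \frac{674}{225} \approx 2.9956$)
$x X{\left(9,6 \right)} = \frac{674 \left(- \frac{5}{2} - 3\right)}{225} = \frac{674}{225} \left(- \frac{11}{2}\right) = - \frac{3707}{225}$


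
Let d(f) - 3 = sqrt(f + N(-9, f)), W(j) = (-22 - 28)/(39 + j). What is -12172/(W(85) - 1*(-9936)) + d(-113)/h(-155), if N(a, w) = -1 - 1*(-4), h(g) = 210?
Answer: -7458639/6160070 + I*sqrt(110)/210 ≈ -1.2108 + 0.049943*I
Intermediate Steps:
W(j) = -50/(39 + j)
N(a, w) = 3 (N(a, w) = -1 + 4 = 3)
d(f) = 3 + sqrt(3 + f) (d(f) = 3 + sqrt(f + 3) = 3 + sqrt(3 + f))
-12172/(W(85) - 1*(-9936)) + d(-113)/h(-155) = -12172/(-50/(39 + 85) - 1*(-9936)) + (3 + sqrt(3 - 113))/210 = -12172/(-50/124 + 9936) + (3 + sqrt(-110))*(1/210) = -12172/(-50*1/124 + 9936) + (3 + I*sqrt(110))*(1/210) = -12172/(-25/62 + 9936) + (1/70 + I*sqrt(110)/210) = -12172/616007/62 + (1/70 + I*sqrt(110)/210) = -12172*62/616007 + (1/70 + I*sqrt(110)/210) = -754664/616007 + (1/70 + I*sqrt(110)/210) = -7458639/6160070 + I*sqrt(110)/210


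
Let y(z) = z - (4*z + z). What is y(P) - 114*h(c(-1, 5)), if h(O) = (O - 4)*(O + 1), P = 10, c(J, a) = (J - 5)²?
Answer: -135016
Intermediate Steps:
c(J, a) = (-5 + J)²
h(O) = (1 + O)*(-4 + O) (h(O) = (-4 + O)*(1 + O) = (1 + O)*(-4 + O))
y(z) = -4*z (y(z) = z - 5*z = -4*z)
y(P) - 114*h(c(-1, 5)) = -4*10 - 114*(-4 + ((-5 - 1)²)² - 3*(-5 - 1)²) = -40 - 114*(-4 + ((-6)²)² - 3*(-6)²) = -40 - 114*(-4 + 36² - 3*36) = -40 - 114*(-4 + 1296 - 108) = -40 - 114*1184 = -40 - 134976 = -135016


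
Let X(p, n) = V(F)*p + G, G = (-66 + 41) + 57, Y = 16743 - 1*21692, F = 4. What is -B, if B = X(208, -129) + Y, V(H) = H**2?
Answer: 1589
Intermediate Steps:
Y = -4949 (Y = 16743 - 21692 = -4949)
G = 32 (G = -25 + 57 = 32)
X(p, n) = 32 + 16*p (X(p, n) = 4**2*p + 32 = 16*p + 32 = 32 + 16*p)
B = -1589 (B = (32 + 16*208) - 4949 = (32 + 3328) - 4949 = 3360 - 4949 = -1589)
-B = -1*(-1589) = 1589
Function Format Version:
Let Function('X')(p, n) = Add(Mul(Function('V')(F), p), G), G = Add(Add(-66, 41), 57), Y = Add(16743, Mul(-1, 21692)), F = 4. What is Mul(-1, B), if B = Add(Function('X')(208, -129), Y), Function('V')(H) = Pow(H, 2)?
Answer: 1589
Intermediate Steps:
Y = -4949 (Y = Add(16743, -21692) = -4949)
G = 32 (G = Add(-25, 57) = 32)
Function('X')(p, n) = Add(32, Mul(16, p)) (Function('X')(p, n) = Add(Mul(Pow(4, 2), p), 32) = Add(Mul(16, p), 32) = Add(32, Mul(16, p)))
B = -1589 (B = Add(Add(32, Mul(16, 208)), -4949) = Add(Add(32, 3328), -4949) = Add(3360, -4949) = -1589)
Mul(-1, B) = Mul(-1, -1589) = 1589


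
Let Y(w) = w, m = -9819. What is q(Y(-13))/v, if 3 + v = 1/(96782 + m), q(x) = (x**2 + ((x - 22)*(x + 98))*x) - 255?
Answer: -3355815207/260888 ≈ -12863.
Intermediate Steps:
q(x) = -255 + x**2 + x*(-22 + x)*(98 + x) (q(x) = (x**2 + ((-22 + x)*(98 + x))*x) - 255 = (x**2 + x*(-22 + x)*(98 + x)) - 255 = -255 + x**2 + x*(-22 + x)*(98 + x))
v = -260888/86963 (v = -3 + 1/(96782 - 9819) = -3 + 1/86963 = -260888/86963 ≈ -3.0000)
q(Y(-13))/v = (-255 + (-13)**3 - 2156*(-13) + 77*(-13)**2)/(-260888/86963) = (-255 - 2197 + 28028 + 77*169)*(-86963/260888) = (-255 - 2197 + 28028 + 13013)*(-86963/260888) = 38589*(-86963/260888) = -3355815207/260888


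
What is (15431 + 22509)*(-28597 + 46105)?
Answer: 664253520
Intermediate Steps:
(15431 + 22509)*(-28597 + 46105) = 37940*17508 = 664253520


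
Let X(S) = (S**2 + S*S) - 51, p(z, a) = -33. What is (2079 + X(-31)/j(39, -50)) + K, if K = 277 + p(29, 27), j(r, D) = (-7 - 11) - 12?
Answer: 67819/30 ≈ 2260.6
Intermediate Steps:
j(r, D) = -30 (j(r, D) = -18 - 12 = -30)
X(S) = -51 + 2*S**2 (X(S) = (S**2 + S**2) - 51 = 2*S**2 - 51 = -51 + 2*S**2)
K = 244 (K = 277 - 33 = 244)
(2079 + X(-31)/j(39, -50)) + K = (2079 + (-51 + 2*(-31)**2)/(-30)) + 244 = (2079 + (-51 + 2*961)*(-1/30)) + 244 = (2079 + (-51 + 1922)*(-1/30)) + 244 = (2079 + 1871*(-1/30)) + 244 = (2079 - 1871/30) + 244 = 60499/30 + 244 = 67819/30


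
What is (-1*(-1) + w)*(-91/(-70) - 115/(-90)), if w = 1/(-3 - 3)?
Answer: 58/27 ≈ 2.1481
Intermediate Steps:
w = -⅙ (w = 1/(-6) = -⅙ ≈ -0.16667)
(-1*(-1) + w)*(-91/(-70) - 115/(-90)) = (-1*(-1) - ⅙)*(-91/(-70) - 115/(-90)) = (1 - ⅙)*(-91*(-1/70) - 115*(-1/90)) = 5*(13/10 + 23/18)/6 = (⅚)*(116/45) = 58/27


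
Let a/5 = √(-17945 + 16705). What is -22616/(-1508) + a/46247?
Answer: 5654/377 + 10*I*√310/46247 ≈ 14.997 + 0.0038071*I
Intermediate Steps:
a = 10*I*√310 (a = 5*√(-17945 + 16705) = 5*√(-1240) = 5*(2*I*√310) = 10*I*√310 ≈ 176.07*I)
-22616/(-1508) + a/46247 = -22616/(-1508) + (10*I*√310)/46247 = -22616*(-1/1508) + (10*I*√310)*(1/46247) = 5654/377 + 10*I*√310/46247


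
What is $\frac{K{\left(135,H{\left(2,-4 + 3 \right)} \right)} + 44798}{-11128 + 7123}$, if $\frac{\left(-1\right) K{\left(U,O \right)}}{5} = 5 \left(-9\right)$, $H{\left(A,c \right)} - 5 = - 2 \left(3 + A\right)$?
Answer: $- \frac{45023}{4005} \approx -11.242$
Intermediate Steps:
$H{\left(A,c \right)} = -1 - 2 A$ ($H{\left(A,c \right)} = 5 - 2 \left(3 + A\right) = 5 - \left(6 + 2 A\right) = -1 - 2 A$)
$K{\left(U,O \right)} = 225$ ($K{\left(U,O \right)} = - 5 \cdot 5 \left(-9\right) = \left(-5\right) \left(-45\right) = 225$)
$\frac{K{\left(135,H{\left(2,-4 + 3 \right)} \right)} + 44798}{-11128 + 7123} = \frac{225 + 44798}{-11128 + 7123} = \frac{45023}{-4005} = 45023 \left(- \frac{1}{4005}\right) = - \frac{45023}{4005}$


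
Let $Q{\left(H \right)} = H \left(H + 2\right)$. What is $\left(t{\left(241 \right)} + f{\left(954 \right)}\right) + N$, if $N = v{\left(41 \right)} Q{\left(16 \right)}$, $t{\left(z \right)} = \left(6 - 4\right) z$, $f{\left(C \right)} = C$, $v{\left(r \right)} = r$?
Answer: $13244$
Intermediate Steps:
$Q{\left(H \right)} = H \left(2 + H\right)$
$t{\left(z \right)} = 2 z$
$N = 11808$ ($N = 41 \cdot 16 \left(2 + 16\right) = 41 \cdot 16 \cdot 18 = 41 \cdot 288 = 11808$)
$\left(t{\left(241 \right)} + f{\left(954 \right)}\right) + N = \left(2 \cdot 241 + 954\right) + 11808 = \left(482 + 954\right) + 11808 = 1436 + 11808 = 13244$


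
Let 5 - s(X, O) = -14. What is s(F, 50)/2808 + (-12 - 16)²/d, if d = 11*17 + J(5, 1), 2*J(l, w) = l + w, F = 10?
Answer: 1102541/266760 ≈ 4.1331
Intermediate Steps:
J(l, w) = l/2 + w/2 (J(l, w) = (l + w)/2 = l/2 + w/2)
s(X, O) = 19 (s(X, O) = 5 - 1*(-14) = 5 + 14 = 19)
d = 190 (d = 11*17 + ((½)*5 + (½)*1) = 187 + (5/2 + ½) = 187 + 3 = 190)
s(F, 50)/2808 + (-12 - 16)²/d = 19/2808 + (-12 - 16)²/190 = 19*(1/2808) + (-28)²*(1/190) = 19/2808 + 784*(1/190) = 19/2808 + 392/95 = 1102541/266760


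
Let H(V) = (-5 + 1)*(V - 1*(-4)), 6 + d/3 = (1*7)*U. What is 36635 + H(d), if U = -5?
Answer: 37111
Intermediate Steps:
d = -123 (d = -18 + 3*((1*7)*(-5)) = -18 + 3*(7*(-5)) = -18 + 3*(-35) = -18 - 105 = -123)
H(V) = -16 - 4*V (H(V) = -4*(V + 4) = -4*(4 + V) = -16 - 4*V)
36635 + H(d) = 36635 + (-16 - 4*(-123)) = 36635 + (-16 + 492) = 36635 + 476 = 37111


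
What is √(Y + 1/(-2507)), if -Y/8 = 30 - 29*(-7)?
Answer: 67*I*√2609787/2507 ≈ 43.174*I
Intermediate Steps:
Y = -1864 (Y = -8*(30 - 29*(-7)) = -8*(30 + 203) = -8*233 = -1864)
√(Y + 1/(-2507)) = √(-1864 + 1/(-2507)) = √(-1864 - 1/2507) = √(-4673049/2507) = 67*I*√2609787/2507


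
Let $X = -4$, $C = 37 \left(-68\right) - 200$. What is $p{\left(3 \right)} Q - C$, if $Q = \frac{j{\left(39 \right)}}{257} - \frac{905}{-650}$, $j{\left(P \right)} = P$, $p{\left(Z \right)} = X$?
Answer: $\frac{45267606}{16705} \approx 2709.8$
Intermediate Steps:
$C = -2716$ ($C = -2516 - 200 = -2716$)
$p{\left(Z \right)} = -4$
$Q = \frac{51587}{33410}$ ($Q = \frac{39}{257} - \frac{905}{-650} = 39 \cdot \frac{1}{257} - - \frac{181}{130} = \frac{39}{257} + \frac{181}{130} = \frac{51587}{33410} \approx 1.5441$)
$p{\left(3 \right)} Q - C = \left(-4\right) \frac{51587}{33410} - -2716 = - \frac{103174}{16705} + 2716 = \frac{45267606}{16705}$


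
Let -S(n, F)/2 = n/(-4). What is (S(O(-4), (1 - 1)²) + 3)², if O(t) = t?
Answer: 1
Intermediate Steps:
S(n, F) = n/2 (S(n, F) = -2*n/(-4) = -2*n*(-1)/4 = -(-1)*n/2 = n/2)
(S(O(-4), (1 - 1)²) + 3)² = ((½)*(-4) + 3)² = (-2 + 3)² = 1² = 1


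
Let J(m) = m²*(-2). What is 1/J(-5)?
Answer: -1/50 ≈ -0.020000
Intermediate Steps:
J(m) = -2*m²
1/J(-5) = 1/(-2*(-5)²) = 1/(-2*25) = 1/(-50) = -1/50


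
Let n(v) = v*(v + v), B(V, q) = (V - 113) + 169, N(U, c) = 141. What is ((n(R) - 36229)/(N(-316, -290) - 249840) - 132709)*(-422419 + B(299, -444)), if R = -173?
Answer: 4662024432615360/83233 ≈ 5.6012e+10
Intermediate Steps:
B(V, q) = 56 + V (B(V, q) = (-113 + V) + 169 = 56 + V)
n(v) = 2*v² (n(v) = v*(2*v) = 2*v²)
((n(R) - 36229)/(N(-316, -290) - 249840) - 132709)*(-422419 + B(299, -444)) = ((2*(-173)² - 36229)/(141 - 249840) - 132709)*(-422419 + (56 + 299)) = ((2*29929 - 36229)/(-249699) - 132709)*(-422419 + 355) = ((59858 - 36229)*(-1/249699) - 132709)*(-422064) = (23629*(-1/249699) - 132709)*(-422064) = (-23629/249699 - 132709)*(-422064) = -33137328220/249699*(-422064) = 4662024432615360/83233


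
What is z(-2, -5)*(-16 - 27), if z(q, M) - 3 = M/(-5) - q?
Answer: -258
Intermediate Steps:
z(q, M) = 3 - q - M/5 (z(q, M) = 3 + (M/(-5) - q) = 3 + (M*(-1/5) - q) = 3 + (-M/5 - q) = 3 + (-q - M/5) = 3 - q - M/5)
z(-2, -5)*(-16 - 27) = (3 - 1*(-2) - 1/5*(-5))*(-16 - 27) = (3 + 2 + 1)*(-43) = 6*(-43) = -258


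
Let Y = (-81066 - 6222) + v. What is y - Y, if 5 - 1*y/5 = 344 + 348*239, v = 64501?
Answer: -394768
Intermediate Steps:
Y = -22787 (Y = (-81066 - 6222) + 64501 = -87288 + 64501 = -22787)
y = -417555 (y = 25 - 5*(344 + 348*239) = 25 - 5*(344 + 83172) = 25 - 5*83516 = 25 - 417580 = -417555)
y - Y = -417555 - 1*(-22787) = -417555 + 22787 = -394768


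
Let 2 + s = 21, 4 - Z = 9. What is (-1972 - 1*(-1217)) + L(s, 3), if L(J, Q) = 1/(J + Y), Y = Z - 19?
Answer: -3776/5 ≈ -755.20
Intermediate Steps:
Z = -5 (Z = 4 - 1*9 = 4 - 9 = -5)
s = 19 (s = -2 + 21 = 19)
Y = -24 (Y = -5 - 19 = -24)
L(J, Q) = 1/(-24 + J) (L(J, Q) = 1/(J - 24) = 1/(-24 + J))
(-1972 - 1*(-1217)) + L(s, 3) = (-1972 - 1*(-1217)) + 1/(-24 + 19) = (-1972 + 1217) + 1/(-5) = -755 - ⅕ = -3776/5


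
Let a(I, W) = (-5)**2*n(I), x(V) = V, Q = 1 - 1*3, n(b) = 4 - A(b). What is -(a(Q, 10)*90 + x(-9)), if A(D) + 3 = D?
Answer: -20241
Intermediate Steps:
A(D) = -3 + D
n(b) = 7 - b (n(b) = 4 - (-3 + b) = 4 + (3 - b) = 7 - b)
Q = -2 (Q = 1 - 3 = -2)
a(I, W) = 175 - 25*I (a(I, W) = (-5)**2*(7 - I) = 25*(7 - I) = 175 - 25*I)
-(a(Q, 10)*90 + x(-9)) = -((175 - 25*(-2))*90 - 9) = -((175 + 50)*90 - 9) = -(225*90 - 9) = -(20250 - 9) = -1*20241 = -20241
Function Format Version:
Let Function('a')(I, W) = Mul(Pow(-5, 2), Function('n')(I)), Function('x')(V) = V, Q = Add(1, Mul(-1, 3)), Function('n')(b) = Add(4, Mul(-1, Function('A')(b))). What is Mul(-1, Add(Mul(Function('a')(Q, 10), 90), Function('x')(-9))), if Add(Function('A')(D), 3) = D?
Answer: -20241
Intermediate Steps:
Function('A')(D) = Add(-3, D)
Function('n')(b) = Add(7, Mul(-1, b)) (Function('n')(b) = Add(4, Mul(-1, Add(-3, b))) = Add(4, Add(3, Mul(-1, b))) = Add(7, Mul(-1, b)))
Q = -2 (Q = Add(1, -3) = -2)
Function('a')(I, W) = Add(175, Mul(-25, I)) (Function('a')(I, W) = Mul(Pow(-5, 2), Add(7, Mul(-1, I))) = Mul(25, Add(7, Mul(-1, I))) = Add(175, Mul(-25, I)))
Mul(-1, Add(Mul(Function('a')(Q, 10), 90), Function('x')(-9))) = Mul(-1, Add(Mul(Add(175, Mul(-25, -2)), 90), -9)) = Mul(-1, Add(Mul(Add(175, 50), 90), -9)) = Mul(-1, Add(Mul(225, 90), -9)) = Mul(-1, Add(20250, -9)) = Mul(-1, 20241) = -20241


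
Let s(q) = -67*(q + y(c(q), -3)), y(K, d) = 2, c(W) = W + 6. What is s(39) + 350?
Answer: -2397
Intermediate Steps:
c(W) = 6 + W
s(q) = -134 - 67*q (s(q) = -67*(q + 2) = -67*(2 + q) = -134 - 67*q)
s(39) + 350 = (-134 - 67*39) + 350 = (-134 - 2613) + 350 = -2747 + 350 = -2397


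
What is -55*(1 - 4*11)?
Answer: 2365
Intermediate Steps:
-55*(1 - 4*11) = -55*(1 - 44) = -55*(-43) = 2365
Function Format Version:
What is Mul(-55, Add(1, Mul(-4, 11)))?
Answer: 2365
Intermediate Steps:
Mul(-55, Add(1, Mul(-4, 11))) = Mul(-55, Add(1, -44)) = Mul(-55, -43) = 2365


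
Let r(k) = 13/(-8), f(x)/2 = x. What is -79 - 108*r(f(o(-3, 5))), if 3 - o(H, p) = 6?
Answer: 193/2 ≈ 96.500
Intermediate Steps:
o(H, p) = -3 (o(H, p) = 3 - 1*6 = 3 - 6 = -3)
f(x) = 2*x
r(k) = -13/8 (r(k) = 13*(-⅛) = -13/8)
-79 - 108*r(f(o(-3, 5))) = -79 - 108*(-13/8) = -79 + 351/2 = 193/2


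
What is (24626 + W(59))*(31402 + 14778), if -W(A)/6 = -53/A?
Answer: 67111177360/59 ≈ 1.1375e+9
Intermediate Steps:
W(A) = 318/A (W(A) = -(-318)/A = 318/A)
(24626 + W(59))*(31402 + 14778) = (24626 + 318/59)*(31402 + 14778) = (24626 + 318*(1/59))*46180 = (24626 + 318/59)*46180 = (1453252/59)*46180 = 67111177360/59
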